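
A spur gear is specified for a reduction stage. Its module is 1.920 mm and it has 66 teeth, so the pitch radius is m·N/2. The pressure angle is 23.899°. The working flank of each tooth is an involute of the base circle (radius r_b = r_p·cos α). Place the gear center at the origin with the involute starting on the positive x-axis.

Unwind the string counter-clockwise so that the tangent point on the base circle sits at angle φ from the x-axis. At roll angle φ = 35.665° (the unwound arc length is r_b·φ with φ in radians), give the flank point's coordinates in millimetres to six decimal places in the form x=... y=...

pitch radius r_p = m·N/2 = 1.920·66/2 = 63.360000
base radius r_b = r_p·cos α = 63.360000·cos 23.899° = 57.927579
roll angle φ = 35.665° = 0.62247168 rad
x = r_b·(cos φ + φ·sin φ) = 57.927579·(0.81243984 + 0.62247168·0.58304503) = 68.086272
y = r_b·(sin φ − φ·cos φ) = 57.927579·(0.58304503 − 0.62247168·0.81243984) = 4.479206

x=68.086272 y=4.479206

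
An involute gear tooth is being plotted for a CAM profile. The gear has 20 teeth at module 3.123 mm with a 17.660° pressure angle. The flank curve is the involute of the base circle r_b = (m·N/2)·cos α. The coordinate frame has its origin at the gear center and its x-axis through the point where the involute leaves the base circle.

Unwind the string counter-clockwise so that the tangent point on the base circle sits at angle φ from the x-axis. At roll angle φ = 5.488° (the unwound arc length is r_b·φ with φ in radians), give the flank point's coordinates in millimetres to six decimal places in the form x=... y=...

x=29.894435 y=0.008709

pitch radius r_p = m·N/2 = 3.123·20/2 = 31.230000
base radius r_b = r_p·cos α = 31.230000·cos 17.660° = 29.758240
roll angle φ = 5.488° = 0.09578367 rad
x = r_b·(cos φ + φ·sin φ) = 29.758240·(0.99541625 + 0.09578367·0.09563728) = 29.894435
y = r_b·(sin φ − φ·cos φ) = 29.758240·(0.09563728 − 0.09578367·0.99541625) = 0.008709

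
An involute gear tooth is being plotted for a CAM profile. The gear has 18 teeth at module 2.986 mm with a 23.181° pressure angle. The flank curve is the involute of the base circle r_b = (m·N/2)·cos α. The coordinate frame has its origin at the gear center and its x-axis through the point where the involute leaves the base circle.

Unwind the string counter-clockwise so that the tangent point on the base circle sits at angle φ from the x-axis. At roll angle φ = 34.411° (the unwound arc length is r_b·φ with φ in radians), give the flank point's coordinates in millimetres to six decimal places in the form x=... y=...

x=28.766020 y=1.720400

pitch radius r_p = m·N/2 = 2.986·18/2 = 26.874000
base radius r_b = r_p·cos α = 26.874000·cos 23.181° = 24.704352
roll angle φ = 34.411° = 0.60058525 rad
x = r_b·(cos φ + φ·sin φ) = 24.704352·(0.82500502 + 0.60058525·0.56512540) = 28.766020
y = r_b·(sin φ − φ·cos φ) = 24.704352·(0.56512540 − 0.60058525·0.82500502) = 1.720400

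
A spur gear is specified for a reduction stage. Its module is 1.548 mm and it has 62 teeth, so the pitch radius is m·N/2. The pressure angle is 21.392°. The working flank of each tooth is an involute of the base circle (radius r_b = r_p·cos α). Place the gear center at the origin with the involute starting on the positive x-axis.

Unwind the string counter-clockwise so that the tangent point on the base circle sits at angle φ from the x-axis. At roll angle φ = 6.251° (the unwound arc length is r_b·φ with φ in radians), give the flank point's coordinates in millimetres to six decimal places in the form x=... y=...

x=44.947083 y=0.019319

pitch radius r_p = m·N/2 = 1.548·62/2 = 47.988000
base radius r_b = r_p·cos α = 47.988000·cos 21.392° = 44.681951
roll angle φ = 6.251° = 0.10910053 rad
x = r_b·(cos φ + φ·sin φ) = 44.681951·(0.99405444 + 0.10910053·0.10888422) = 44.947083
y = r_b·(sin φ − φ·cos φ) = 44.681951·(0.10888422 − 0.10910053·0.99405444) = 0.019319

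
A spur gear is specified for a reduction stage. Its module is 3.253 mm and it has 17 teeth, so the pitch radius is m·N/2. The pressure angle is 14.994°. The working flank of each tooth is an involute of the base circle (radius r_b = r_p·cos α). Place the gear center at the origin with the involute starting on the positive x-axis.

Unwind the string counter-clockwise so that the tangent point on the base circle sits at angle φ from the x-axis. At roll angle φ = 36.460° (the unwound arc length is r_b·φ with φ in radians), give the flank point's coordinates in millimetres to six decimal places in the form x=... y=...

pitch radius r_p = m·N/2 = 3.253·17/2 = 27.650500
base radius r_b = r_p·cos α = 27.650500·cos 14.994° = 26.709081
roll angle φ = 36.460° = 0.63634705 rad
x = r_b·(cos φ + φ·sin φ) = 26.709081·(0.80427193 + 0.63634705·0.59426144) = 31.581577
y = r_b·(sin φ − φ·cos φ) = 26.709081·(0.59426144 − 0.63634705·0.80427193) = 2.202574

x=31.581577 y=2.202574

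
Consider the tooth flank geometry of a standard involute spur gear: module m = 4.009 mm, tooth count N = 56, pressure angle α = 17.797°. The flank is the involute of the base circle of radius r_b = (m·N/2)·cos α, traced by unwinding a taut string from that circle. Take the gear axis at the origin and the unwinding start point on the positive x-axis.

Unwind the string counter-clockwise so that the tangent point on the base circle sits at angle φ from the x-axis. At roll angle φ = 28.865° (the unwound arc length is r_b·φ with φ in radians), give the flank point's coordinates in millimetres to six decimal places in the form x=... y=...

x=119.594975 y=4.440788

pitch radius r_p = m·N/2 = 4.009·56/2 = 112.252000
base radius r_b = r_p·cos α = 112.252000·cos 17.797° = 106.880225
roll angle φ = 28.865° = 0.50378929 rad
x = r_b·(cos φ + φ·sin φ) = 106.880225·(0.87575958 + 0.50378929·0.48274750) = 119.594975
y = r_b·(sin φ − φ·cos φ) = 106.880225·(0.48274750 − 0.50378929·0.87575958) = 4.440788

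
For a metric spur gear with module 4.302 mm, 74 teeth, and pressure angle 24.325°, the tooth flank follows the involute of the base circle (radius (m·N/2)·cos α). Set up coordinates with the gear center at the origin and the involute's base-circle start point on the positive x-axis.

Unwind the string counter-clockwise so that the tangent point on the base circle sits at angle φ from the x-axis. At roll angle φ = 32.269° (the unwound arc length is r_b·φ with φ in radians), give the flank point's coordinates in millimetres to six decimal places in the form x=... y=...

pitch radius r_p = m·N/2 = 4.302·74/2 = 159.174000
base radius r_b = r_p·cos α = 159.174000·cos 24.325° = 145.043111
roll angle φ = 32.269° = 0.56320030 rad
x = r_b·(cos φ + φ·sin φ) = 145.043111·(0.84555082 + 0.56320030·0.53389494) = 166.254304
y = r_b·(sin φ − φ·cos φ) = 145.043111·(0.53389494 − 0.56320030·0.84555082) = 8.366154

x=166.254304 y=8.366154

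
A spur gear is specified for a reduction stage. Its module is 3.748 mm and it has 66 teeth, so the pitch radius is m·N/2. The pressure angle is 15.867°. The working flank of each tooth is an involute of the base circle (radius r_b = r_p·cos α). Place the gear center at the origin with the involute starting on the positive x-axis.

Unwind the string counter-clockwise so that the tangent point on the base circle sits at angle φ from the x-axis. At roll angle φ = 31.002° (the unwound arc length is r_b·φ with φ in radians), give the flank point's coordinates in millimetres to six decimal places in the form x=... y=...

x=135.133301 y=6.100343

pitch radius r_p = m·N/2 = 3.748·66/2 = 123.684000
base radius r_b = r_p·cos α = 123.684000·cos 15.867° = 118.971508
roll angle φ = 31.002° = 0.54108697 rad
x = r_b·(cos φ + φ·sin φ) = 118.971508·(0.85714932 + 0.54108697·0.51506800) = 135.133301
y = r_b·(sin φ − φ·cos φ) = 118.971508·(0.51506800 − 0.54108697·0.85714932) = 6.100343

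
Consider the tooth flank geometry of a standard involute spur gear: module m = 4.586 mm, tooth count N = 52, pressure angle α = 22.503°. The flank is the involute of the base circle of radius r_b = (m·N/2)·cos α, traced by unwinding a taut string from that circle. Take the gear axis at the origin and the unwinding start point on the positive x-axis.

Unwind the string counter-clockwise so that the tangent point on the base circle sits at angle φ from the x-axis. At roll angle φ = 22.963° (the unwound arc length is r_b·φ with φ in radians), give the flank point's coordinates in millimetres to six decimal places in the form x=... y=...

pitch radius r_p = m·N/2 = 4.586·52/2 = 119.236000
base radius r_b = r_p·cos α = 119.236000·cos 22.503° = 110.157311
roll angle φ = 22.963° = 0.40077996 rad
x = r_b·(cos φ + φ·sin φ) = 110.157311·(0.92075698 + 0.40077996·0.39013661) = 118.652193
y = r_b·(sin φ − φ·cos φ) = 110.157311·(0.39013661 − 0.40077996·0.92075698) = 2.326045

x=118.652193 y=2.326045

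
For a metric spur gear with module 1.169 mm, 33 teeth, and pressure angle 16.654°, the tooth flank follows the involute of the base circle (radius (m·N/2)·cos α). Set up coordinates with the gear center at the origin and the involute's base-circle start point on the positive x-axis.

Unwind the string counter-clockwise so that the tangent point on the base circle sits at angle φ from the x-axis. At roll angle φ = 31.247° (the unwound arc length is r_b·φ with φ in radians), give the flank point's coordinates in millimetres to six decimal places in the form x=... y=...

pitch radius r_p = m·N/2 = 1.169·33/2 = 19.288500
base radius r_b = r_p·cos α = 19.288500·cos 16.654° = 18.479403
roll angle φ = 31.247° = 0.54536303 rad
x = r_b·(cos φ + φ·sin φ) = 18.479403·(0.85493903 + 0.54536303·0.51872849) = 21.026500
y = r_b·(sin φ − φ·cos φ) = 18.479403·(0.51872849 − 0.54536303·0.85493903) = 0.969732

x=21.026500 y=0.969732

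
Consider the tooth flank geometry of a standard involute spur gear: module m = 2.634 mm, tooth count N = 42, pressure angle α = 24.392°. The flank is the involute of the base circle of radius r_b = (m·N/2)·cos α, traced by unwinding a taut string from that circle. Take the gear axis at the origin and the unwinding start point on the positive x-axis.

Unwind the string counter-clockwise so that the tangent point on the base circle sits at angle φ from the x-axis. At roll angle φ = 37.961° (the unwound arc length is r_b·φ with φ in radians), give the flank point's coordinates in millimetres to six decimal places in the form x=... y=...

x=60.249442 y=4.672709

pitch radius r_p = m·N/2 = 2.634·42/2 = 55.314000
base radius r_b = r_p·cos α = 55.314000·cos 24.392° = 50.376746
roll angle φ = 37.961° = 0.66254444 rad
x = r_b·(cos φ + φ·sin φ) = 50.376746·(0.78842964 + 0.66254444·0.61512495) = 60.249442
y = r_b·(sin φ − φ·cos φ) = 50.376746·(0.61512495 − 0.66254444·0.78842964) = 4.672709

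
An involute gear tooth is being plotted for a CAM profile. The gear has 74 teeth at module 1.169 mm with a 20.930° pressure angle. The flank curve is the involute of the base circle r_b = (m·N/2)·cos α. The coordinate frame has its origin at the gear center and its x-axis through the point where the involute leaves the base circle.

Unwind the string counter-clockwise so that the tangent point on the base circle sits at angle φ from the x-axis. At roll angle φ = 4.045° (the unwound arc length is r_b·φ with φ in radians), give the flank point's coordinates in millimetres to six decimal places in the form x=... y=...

pitch radius r_p = m·N/2 = 1.169·74/2 = 43.253000
base radius r_b = r_p·cos α = 43.253000·cos 20.930° = 40.399061
roll angle φ = 4.045° = 0.07059857 rad
x = r_b·(cos φ + φ·sin φ) = 40.399061·(0.99750896 + 0.07059857·0.07053994) = 40.499614
y = r_b·(sin φ − φ·cos φ) = 40.399061·(0.07053994 − 0.07059857·0.99750896) = 0.004736

x=40.499614 y=0.004736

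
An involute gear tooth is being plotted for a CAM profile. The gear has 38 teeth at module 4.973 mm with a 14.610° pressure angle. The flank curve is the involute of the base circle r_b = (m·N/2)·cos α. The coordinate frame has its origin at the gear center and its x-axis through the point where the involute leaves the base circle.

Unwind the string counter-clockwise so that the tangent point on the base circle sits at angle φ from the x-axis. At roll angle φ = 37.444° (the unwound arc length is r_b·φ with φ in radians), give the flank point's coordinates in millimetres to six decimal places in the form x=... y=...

x=108.920798 y=8.148766

pitch radius r_p = m·N/2 = 4.973·38/2 = 94.487000
base radius r_b = r_p·cos α = 94.487000·cos 14.610° = 91.431778
roll angle φ = 37.444° = 0.65352109 rad
x = r_b·(cos φ + φ·sin φ) = 91.431778·(0.79394796 + 0.65352109·0.60798573) = 108.920798
y = r_b·(sin φ − φ·cos φ) = 91.431778·(0.60798573 − 0.65352109·0.79394796) = 8.148766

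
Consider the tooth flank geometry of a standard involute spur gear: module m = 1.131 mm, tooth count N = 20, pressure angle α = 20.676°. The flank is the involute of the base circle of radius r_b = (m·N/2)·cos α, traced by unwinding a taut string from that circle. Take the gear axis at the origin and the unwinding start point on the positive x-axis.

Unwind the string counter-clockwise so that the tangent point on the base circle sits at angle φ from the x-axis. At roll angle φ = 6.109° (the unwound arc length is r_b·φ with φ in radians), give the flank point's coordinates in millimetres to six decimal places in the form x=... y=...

x=10.641522 y=0.004270

pitch radius r_p = m·N/2 = 1.131·20/2 = 11.310000
base radius r_b = r_p·cos α = 11.310000·cos 20.676° = 10.581546
roll angle φ = 6.109° = 0.10662216 rad
x = r_b·(cos φ + φ·sin φ) = 10.581546·(0.99432124 + 0.10662216·0.10642026) = 10.641522
y = r_b·(sin φ − φ·cos φ) = 10.581546·(0.10642026 − 0.10662216·0.99432124) = 0.004270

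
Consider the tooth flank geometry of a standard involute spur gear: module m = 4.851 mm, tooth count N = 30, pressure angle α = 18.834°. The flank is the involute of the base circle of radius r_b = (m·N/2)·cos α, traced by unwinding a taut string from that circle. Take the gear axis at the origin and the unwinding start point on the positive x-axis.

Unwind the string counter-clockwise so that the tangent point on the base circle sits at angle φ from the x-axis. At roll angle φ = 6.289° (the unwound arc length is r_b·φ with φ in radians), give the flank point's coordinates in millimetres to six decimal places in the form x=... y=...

pitch radius r_p = m·N/2 = 4.851·30/2 = 72.765000
base radius r_b = r_p·cos α = 72.765000·cos 18.834° = 68.869006
roll angle φ = 6.289° = 0.10976376 rad
x = r_b·(cos φ + φ·sin φ) = 68.869006·(0.99398200 + 0.10976376·0.10954348) = 69.282627
y = r_b·(sin φ − φ·cos φ) = 68.869006·(0.10954348 − 0.10976376·0.99398200) = 0.030322

x=69.282627 y=0.030322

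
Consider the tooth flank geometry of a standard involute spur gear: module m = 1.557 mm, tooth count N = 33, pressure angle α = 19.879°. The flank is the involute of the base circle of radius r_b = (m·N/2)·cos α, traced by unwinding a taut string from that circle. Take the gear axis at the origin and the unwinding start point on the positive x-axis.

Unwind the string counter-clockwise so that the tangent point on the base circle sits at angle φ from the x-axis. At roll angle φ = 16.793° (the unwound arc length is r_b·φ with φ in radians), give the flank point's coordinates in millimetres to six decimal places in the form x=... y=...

pitch radius r_p = m·N/2 = 1.557·33/2 = 25.690500
base radius r_b = r_p·cos α = 25.690500·cos 19.879° = 24.159676
roll angle φ = 16.793° = 0.29309314 rad
x = r_b·(cos φ + φ·sin φ) = 24.159676·(0.95735480 + 0.29309314·0.28891484) = 25.175198
y = r_b·(sin φ − φ·cos φ) = 24.159676·(0.28891484 − 0.29309314·0.95735480) = 0.201026

x=25.175198 y=0.201026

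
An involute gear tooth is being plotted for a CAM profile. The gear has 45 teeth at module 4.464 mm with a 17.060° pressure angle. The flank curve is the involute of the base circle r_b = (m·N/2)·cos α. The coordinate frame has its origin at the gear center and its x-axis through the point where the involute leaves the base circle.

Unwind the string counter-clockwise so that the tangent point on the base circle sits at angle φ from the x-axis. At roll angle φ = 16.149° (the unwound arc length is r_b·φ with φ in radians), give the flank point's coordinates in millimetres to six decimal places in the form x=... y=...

x=99.759023 y=0.710980

pitch radius r_p = m·N/2 = 4.464·45/2 = 100.440000
base radius r_b = r_p·cos α = 100.440000·cos 17.060° = 96.020445
roll angle φ = 16.149° = 0.28185322 rad
x = r_b·(cos φ + φ·sin φ) = 96.020445·(0.96054164 + 0.28185322·0.27813622) = 99.759023
y = r_b·(sin φ − φ·cos φ) = 96.020445·(0.27813622 − 0.28185322·0.96054164) = 0.710980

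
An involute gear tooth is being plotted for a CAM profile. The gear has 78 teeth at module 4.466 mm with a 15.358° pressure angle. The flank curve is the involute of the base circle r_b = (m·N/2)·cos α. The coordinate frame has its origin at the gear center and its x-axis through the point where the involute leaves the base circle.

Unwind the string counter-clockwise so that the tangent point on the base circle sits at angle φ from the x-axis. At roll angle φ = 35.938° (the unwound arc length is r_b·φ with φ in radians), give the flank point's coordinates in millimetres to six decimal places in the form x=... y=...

x=197.813711 y=13.279449

pitch radius r_p = m·N/2 = 4.466·78/2 = 174.174000
base radius r_b = r_p·cos α = 174.174000·cos 15.358° = 167.954213
roll angle φ = 35.938° = 0.62723643 rad
x = r_b·(cos φ + φ·sin φ) = 167.954213·(0.80965257 + 0.62723643·0.58690947) = 197.813711
y = r_b·(sin φ − φ·cos φ) = 167.954213·(0.58690947 − 0.62723643·0.80965257) = 13.279449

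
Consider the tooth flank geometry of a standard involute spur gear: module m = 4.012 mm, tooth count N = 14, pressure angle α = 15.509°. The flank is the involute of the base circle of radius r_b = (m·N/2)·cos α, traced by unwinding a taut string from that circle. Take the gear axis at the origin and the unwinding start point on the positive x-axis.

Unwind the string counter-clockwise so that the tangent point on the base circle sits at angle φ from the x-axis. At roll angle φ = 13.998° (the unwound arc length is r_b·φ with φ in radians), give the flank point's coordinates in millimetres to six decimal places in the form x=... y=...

x=27.857027 y=0.130757

pitch radius r_p = m·N/2 = 4.012·14/2 = 28.084000
base radius r_b = r_p·cos α = 28.084000·cos 15.509° = 27.061418
roll angle φ = 13.998° = 0.24431119 rad
x = r_b·(cos φ + φ·sin φ) = 27.061418·(0.97030417 + 0.24431119·0.24188803) = 27.857027
y = r_b·(sin φ − φ·cos φ) = 27.061418·(0.24188803 − 0.24431119·0.97030417) = 0.130757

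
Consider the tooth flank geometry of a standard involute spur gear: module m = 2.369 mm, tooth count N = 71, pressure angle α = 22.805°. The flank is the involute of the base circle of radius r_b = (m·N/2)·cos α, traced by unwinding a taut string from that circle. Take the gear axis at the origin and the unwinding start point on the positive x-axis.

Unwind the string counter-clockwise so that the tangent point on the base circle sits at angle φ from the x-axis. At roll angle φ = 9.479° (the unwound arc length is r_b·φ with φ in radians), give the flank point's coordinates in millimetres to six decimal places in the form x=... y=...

x=78.579084 y=0.116695

pitch radius r_p = m·N/2 = 2.369·71/2 = 84.099500
base radius r_b = r_p·cos α = 84.099500·cos 22.805° = 77.525386
roll angle φ = 9.479° = 0.16543976 rad
x = r_b·(cos φ + φ·sin φ) = 77.525386·(0.98634603 + 0.16543976·0.16468610) = 78.579084
y = r_b·(sin φ − φ·cos φ) = 77.525386·(0.16468610 − 0.16543976·0.98634603) = 0.116695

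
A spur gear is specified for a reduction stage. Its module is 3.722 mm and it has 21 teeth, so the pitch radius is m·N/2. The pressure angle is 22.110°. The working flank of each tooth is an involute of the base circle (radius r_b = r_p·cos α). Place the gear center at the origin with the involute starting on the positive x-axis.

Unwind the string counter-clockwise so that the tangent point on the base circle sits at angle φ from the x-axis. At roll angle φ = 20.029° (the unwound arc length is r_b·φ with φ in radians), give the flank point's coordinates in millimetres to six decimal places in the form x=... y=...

x=38.352235 y=0.509291

pitch radius r_p = m·N/2 = 3.722·21/2 = 39.081000
base radius r_b = r_p·cos α = 39.081000·cos 22.110° = 36.207099
roll angle φ = 20.029° = 0.34957200 rad
x = r_b·(cos φ + φ·sin φ) = 36.207099·(0.93951939 + 0.34957200·0.34249572) = 38.352235
y = r_b·(sin φ − φ·cos φ) = 36.207099·(0.34249572 − 0.34957200·0.93951939) = 0.509291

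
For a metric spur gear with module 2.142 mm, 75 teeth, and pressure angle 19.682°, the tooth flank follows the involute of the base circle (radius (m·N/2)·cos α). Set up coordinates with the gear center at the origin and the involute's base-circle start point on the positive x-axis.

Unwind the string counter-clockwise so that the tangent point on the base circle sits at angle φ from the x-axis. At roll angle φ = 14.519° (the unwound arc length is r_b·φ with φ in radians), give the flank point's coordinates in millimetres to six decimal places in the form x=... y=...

pitch radius r_p = m·N/2 = 2.142·75/2 = 80.325000
base radius r_b = r_p·cos α = 80.325000·cos 19.682° = 75.632124
roll angle φ = 14.519° = 0.25340435 rad
x = r_b·(cos φ + φ·sin φ) = 75.632124·(0.96806456 + 0.25340435·0.25070104) = 78.021592
y = r_b·(sin φ − φ·cos φ) = 75.632124·(0.25070104 − 0.25340435·0.96806456) = 0.407602

x=78.021592 y=0.407602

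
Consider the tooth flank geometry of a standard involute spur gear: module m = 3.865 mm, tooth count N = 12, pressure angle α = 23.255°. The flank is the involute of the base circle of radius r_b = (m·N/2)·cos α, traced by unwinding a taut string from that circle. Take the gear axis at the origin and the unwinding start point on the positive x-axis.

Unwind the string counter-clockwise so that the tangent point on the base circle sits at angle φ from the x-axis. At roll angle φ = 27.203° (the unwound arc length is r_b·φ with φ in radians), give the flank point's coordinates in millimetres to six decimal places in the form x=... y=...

pitch radius r_p = m·N/2 = 3.865·12/2 = 23.190000
base radius r_b = r_p·cos α = 23.190000·cos 23.255° = 21.305969
roll angle φ = 27.203° = 0.47478192 rad
x = r_b·(cos φ + φ·sin φ) = 21.305969·(0.88939244 + 0.47478192·0.45714450) = 23.573699
y = r_b·(sin φ − φ·cos φ) = 21.305969·(0.45714450 − 0.47478192·0.88939244) = 0.743089

x=23.573699 y=0.743089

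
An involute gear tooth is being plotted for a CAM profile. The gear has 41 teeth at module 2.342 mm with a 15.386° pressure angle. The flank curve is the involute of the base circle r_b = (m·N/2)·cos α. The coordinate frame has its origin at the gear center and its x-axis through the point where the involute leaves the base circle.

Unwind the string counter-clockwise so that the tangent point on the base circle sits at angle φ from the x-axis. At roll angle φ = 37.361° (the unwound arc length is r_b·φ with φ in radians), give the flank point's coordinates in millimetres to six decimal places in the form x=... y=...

x=55.109907 y=4.098987

pitch radius r_p = m·N/2 = 2.342·41/2 = 48.011000
base radius r_b = r_p·cos α = 48.011000·cos 15.386° = 46.290298
roll angle φ = 37.361° = 0.65207246 rad
x = r_b·(cos φ + φ·sin φ) = 46.290298·(0.79482786 + 0.65207246·0.60683496) = 55.109907
y = r_b·(sin φ − φ·cos φ) = 46.290298·(0.60683496 − 0.65207246·0.79482786) = 4.098987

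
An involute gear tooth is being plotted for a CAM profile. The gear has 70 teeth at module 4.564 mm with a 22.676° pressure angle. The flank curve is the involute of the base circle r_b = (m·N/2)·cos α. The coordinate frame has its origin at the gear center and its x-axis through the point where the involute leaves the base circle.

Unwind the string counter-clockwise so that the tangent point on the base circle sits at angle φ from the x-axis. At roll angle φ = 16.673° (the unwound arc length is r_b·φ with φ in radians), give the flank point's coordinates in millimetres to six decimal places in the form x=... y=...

x=153.501148 y=1.200450

pitch radius r_p = m·N/2 = 4.564·70/2 = 159.740000
base radius r_b = r_p·cos α = 159.740000·cos 22.676° = 147.392043
roll angle φ = 16.673° = 0.29099875 rad
x = r_b·(cos φ + φ·sin φ) = 147.392043·(0.95795780 + 0.29099875·0.28690912) = 153.501148
y = r_b·(sin φ − φ·cos φ) = 147.392043·(0.28690912 − 0.29099875·0.95795780) = 1.200450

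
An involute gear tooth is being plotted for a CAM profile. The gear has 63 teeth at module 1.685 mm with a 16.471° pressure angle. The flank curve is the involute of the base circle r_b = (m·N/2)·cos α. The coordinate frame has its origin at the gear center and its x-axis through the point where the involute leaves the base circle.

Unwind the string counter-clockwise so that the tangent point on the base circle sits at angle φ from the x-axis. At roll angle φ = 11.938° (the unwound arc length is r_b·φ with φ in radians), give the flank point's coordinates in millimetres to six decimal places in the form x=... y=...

pitch radius r_p = m·N/2 = 1.685·63/2 = 53.077500
base radius r_b = r_p·cos α = 53.077500·cos 16.471° = 50.899378
roll angle φ = 11.938° = 0.20835741 rad
x = r_b·(cos φ + φ·sin φ) = 50.899378·(0.97837201 + 0.20835741·0.20685311) = 51.992258
y = r_b·(sin φ − φ·cos φ) = 50.899378·(0.20685311 − 0.20835741·0.97837201) = 0.152803

x=51.992258 y=0.152803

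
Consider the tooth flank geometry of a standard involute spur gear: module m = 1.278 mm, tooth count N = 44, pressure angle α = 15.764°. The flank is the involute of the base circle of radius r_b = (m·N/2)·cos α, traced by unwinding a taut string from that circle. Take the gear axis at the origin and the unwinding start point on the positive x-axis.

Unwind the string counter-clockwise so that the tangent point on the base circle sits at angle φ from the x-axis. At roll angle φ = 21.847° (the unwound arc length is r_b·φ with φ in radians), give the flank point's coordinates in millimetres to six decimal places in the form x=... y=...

x=28.954641 y=0.492791

pitch radius r_p = m·N/2 = 1.278·44/2 = 28.116000
base radius r_b = r_p·cos α = 28.116000·cos 15.764° = 27.058526
roll angle φ = 21.847° = 0.38130208 rad
x = r_b·(cos φ + φ·sin φ) = 27.058526·(0.92818088 + 0.38130208·0.37212935) = 28.954641
y = r_b·(sin φ − φ·cos φ) = 27.058526·(0.37212935 − 0.38130208·0.92818088) = 0.492791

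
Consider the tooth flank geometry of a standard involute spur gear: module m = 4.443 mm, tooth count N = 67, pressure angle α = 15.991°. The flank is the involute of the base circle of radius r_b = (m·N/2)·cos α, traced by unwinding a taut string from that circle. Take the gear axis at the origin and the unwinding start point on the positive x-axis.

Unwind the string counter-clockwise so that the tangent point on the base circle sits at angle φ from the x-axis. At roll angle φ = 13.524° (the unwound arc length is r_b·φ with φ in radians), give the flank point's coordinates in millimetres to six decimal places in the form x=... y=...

pitch radius r_p = m·N/2 = 4.443·67/2 = 148.840500
base radius r_b = r_p·cos α = 148.840500·cos 15.991° = 143.081114
roll angle φ = 13.524° = 0.23603833 rad
x = r_b·(cos φ + φ·sin φ) = 143.081114·(0.97227205 + 0.23603833·0.23385265) = 147.011586
y = r_b·(sin φ − φ·cos φ) = 143.081114·(0.23385265 − 0.23603833·0.97227205) = 0.623716

x=147.011586 y=0.623716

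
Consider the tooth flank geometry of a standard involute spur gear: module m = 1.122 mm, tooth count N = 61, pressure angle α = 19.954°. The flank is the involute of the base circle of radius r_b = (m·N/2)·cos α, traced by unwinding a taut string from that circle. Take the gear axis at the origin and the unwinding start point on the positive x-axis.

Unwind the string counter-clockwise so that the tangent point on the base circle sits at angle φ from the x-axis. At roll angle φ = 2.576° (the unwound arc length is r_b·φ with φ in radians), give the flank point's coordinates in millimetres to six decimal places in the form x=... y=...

pitch radius r_p = m·N/2 = 1.122·61/2 = 34.221000
base radius r_b = r_p·cos α = 34.221000·cos 19.954° = 32.166608
roll angle φ = 2.576° = 0.04495968 rad
x = r_b·(cos φ + φ·sin φ) = 32.166608·(0.99898948 + 0.04495968·0.04494454) = 32.199102
y = r_b·(sin φ − φ·cos φ) = 32.166608·(0.04494454 − 0.04495968·0.99898948) = 0.000974

x=32.199102 y=0.000974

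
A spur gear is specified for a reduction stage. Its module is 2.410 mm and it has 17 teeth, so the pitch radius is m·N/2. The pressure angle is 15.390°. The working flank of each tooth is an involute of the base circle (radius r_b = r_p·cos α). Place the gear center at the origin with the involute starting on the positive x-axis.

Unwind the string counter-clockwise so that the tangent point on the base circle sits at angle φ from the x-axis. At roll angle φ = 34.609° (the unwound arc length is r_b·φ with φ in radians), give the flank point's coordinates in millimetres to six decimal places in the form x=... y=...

pitch radius r_p = m·N/2 = 2.410·17/2 = 20.485000
base radius r_b = r_p·cos α = 20.485000·cos 15.390° = 19.750443
roll angle φ = 34.609° = 0.60404100 rad
x = r_b·(cos φ + φ·sin φ) = 19.750443·(0.82304716 + 0.60404100·0.56797304) = 23.031509
y = r_b·(sin φ − φ·cos φ) = 19.750443·(0.56797304 − 0.60404100·0.82304716) = 1.398703

x=23.031509 y=1.398703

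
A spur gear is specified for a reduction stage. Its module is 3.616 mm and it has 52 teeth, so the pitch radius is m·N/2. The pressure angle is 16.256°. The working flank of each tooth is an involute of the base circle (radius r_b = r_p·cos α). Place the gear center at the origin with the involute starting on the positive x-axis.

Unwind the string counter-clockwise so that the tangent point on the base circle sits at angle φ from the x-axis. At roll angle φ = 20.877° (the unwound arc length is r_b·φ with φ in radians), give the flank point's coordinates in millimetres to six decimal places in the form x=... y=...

pitch radius r_p = m·N/2 = 3.616·52/2 = 94.016000
base radius r_b = r_p·cos α = 94.016000·cos 16.256° = 90.257292
roll angle φ = 20.877° = 0.36437239 rad
x = r_b·(cos φ + φ·sin φ) = 90.257292·(0.93434760 + 0.36437239·0.35636296) = 96.051487
y = r_b·(sin φ − φ·cos φ) = 90.257292·(0.35636296 − 0.36437239·0.93434760) = 1.436218

x=96.051487 y=1.436218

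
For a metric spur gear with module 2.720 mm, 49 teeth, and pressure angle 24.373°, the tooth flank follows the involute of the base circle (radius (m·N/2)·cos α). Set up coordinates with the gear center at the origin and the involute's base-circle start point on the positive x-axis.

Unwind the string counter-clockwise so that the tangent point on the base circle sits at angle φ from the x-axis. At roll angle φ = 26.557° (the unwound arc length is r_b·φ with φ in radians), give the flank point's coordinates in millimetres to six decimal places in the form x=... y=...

pitch radius r_p = m·N/2 = 2.720·49/2 = 66.640000
base radius r_b = r_p·cos α = 66.640000·cos 24.373° = 60.700925
roll angle φ = 26.557° = 0.46350709 rad
x = r_b·(cos φ + φ·sin φ) = 60.700925·(0.89449002 + 0.46350709·0.44708791) = 66.875329
y = r_b·(sin φ − φ·cos φ) = 60.700925·(0.44708791 − 0.46350709·0.89449002) = 1.971896

x=66.875329 y=1.971896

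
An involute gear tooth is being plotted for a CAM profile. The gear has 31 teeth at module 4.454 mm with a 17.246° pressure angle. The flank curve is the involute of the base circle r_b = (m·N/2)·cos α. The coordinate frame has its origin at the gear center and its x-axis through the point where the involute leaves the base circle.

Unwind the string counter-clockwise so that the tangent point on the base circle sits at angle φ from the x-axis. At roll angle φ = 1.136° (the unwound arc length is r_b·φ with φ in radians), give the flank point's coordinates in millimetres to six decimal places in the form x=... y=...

pitch radius r_p = m·N/2 = 4.454·31/2 = 69.037000
base radius r_b = r_p·cos α = 69.037000·cos 17.246° = 65.933141
roll angle φ = 1.136° = 0.01982694 rad
x = r_b·(cos φ + φ·sin φ) = 65.933141·(0.99980345 + 0.01982694·0.01982564) = 65.946099
y = r_b·(sin φ − φ·cos φ) = 65.933141·(0.01982564 − 0.01982694·0.99980345) = 0.000171

x=65.946099 y=0.000171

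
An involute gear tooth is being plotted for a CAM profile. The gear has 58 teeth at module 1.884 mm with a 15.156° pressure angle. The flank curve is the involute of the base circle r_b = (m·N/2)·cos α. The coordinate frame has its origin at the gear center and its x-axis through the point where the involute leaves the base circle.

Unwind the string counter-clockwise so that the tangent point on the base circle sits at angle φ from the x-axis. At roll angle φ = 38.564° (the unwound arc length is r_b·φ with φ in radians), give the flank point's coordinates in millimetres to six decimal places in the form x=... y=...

x=63.361623 y=5.121034

pitch radius r_p = m·N/2 = 1.884·58/2 = 54.636000
base radius r_b = r_p·cos α = 54.636000·cos 15.156° = 52.735626
roll angle φ = 38.564° = 0.67306877 rad
x = r_b·(cos φ + φ·sin φ) = 52.735626·(0.78191231 + 0.67306877·0.62338843) = 63.361623
y = r_b·(sin φ − φ·cos φ) = 52.735626·(0.62338843 − 0.67306877·0.78191231) = 5.121034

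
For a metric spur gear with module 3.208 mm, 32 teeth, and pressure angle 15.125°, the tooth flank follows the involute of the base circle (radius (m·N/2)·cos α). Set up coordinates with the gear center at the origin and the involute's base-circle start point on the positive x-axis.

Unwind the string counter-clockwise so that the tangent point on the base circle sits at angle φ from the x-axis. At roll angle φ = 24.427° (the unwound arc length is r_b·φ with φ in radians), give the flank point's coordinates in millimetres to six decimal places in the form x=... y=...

x=53.850444 y=1.256753

pitch radius r_p = m·N/2 = 3.208·32/2 = 51.328000
base radius r_b = r_p·cos α = 51.328000·cos 15.125° = 49.549940
roll angle φ = 24.427° = 0.42633158 rad
x = r_b·(cos φ + φ·sin φ) = 49.549940·(0.91048889 + 0.42633158·0.41353353) = 53.850444
y = r_b·(sin φ − φ·cos φ) = 49.549940·(0.41353353 − 0.42633158·0.91048889) = 1.256753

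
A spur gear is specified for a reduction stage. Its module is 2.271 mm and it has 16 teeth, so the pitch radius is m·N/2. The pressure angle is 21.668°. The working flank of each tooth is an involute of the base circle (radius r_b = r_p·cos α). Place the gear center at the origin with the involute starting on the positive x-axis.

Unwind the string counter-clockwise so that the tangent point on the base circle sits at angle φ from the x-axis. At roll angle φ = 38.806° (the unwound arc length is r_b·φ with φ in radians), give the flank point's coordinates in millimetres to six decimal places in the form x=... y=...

x=20.323913 y=1.669684

pitch radius r_p = m·N/2 = 2.271·16/2 = 18.168000
base radius r_b = r_p·cos α = 18.168000·cos 21.668° = 16.884230
roll angle φ = 38.806° = 0.67729247 rad
x = r_b·(cos φ + φ·sin φ) = 16.884230·(0.77927234 + 0.67729247·0.62668542) = 20.323913
y = r_b·(sin φ − φ·cos φ) = 16.884230·(0.62668542 − 0.67729247·0.77927234) = 1.669684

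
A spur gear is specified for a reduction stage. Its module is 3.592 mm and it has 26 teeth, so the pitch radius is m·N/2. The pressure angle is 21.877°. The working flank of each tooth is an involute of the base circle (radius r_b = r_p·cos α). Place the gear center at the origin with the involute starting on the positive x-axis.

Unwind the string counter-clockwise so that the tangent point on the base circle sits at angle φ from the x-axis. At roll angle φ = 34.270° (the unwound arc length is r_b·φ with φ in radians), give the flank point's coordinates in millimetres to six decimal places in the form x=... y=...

x=50.404915 y=2.981652

pitch radius r_p = m·N/2 = 3.592·26/2 = 46.696000
base radius r_b = r_p·cos α = 46.696000·cos 21.877° = 43.333230
roll angle φ = 34.270° = 0.59812433 rad
x = r_b·(cos φ + φ·sin φ) = 43.333230·(0.82639324 + 0.59812433·0.56309343) = 50.404915
y = r_b·(sin φ − φ·cos φ) = 43.333230·(0.56309343 − 0.59812433·0.82639324) = 2.981652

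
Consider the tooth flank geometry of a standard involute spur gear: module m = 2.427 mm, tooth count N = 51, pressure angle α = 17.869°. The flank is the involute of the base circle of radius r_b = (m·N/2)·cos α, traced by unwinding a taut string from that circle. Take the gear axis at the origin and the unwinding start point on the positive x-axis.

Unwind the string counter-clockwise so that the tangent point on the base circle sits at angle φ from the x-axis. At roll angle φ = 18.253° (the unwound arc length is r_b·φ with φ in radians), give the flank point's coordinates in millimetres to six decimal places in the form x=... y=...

x=61.816655 y=0.628401

pitch radius r_p = m·N/2 = 2.427·51/2 = 61.888500
base radius r_b = r_p·cos α = 61.888500·cos 17.869° = 58.903033
roll angle φ = 18.253° = 0.31857495 rad
x = r_b·(cos φ + φ·sin φ) = 58.903033·(0.94968273 + 0.31857495·0.31321353) = 61.816655
y = r_b·(sin φ − φ·cos φ) = 58.903033·(0.31321353 − 0.31857495·0.94968273) = 0.628401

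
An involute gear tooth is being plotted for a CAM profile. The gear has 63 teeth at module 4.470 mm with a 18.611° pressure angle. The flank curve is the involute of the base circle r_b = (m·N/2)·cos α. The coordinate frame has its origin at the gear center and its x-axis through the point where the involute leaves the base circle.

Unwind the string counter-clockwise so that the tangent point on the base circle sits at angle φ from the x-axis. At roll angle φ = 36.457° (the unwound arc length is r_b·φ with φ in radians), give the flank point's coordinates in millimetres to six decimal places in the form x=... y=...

x=157.781930 y=11.001695

pitch radius r_p = m·N/2 = 4.470·63/2 = 140.805000
base radius r_b = r_p·cos α = 140.805000·cos 18.611° = 133.441906
roll angle φ = 36.457° = 0.63629469 rad
x = r_b·(cos φ + φ·sin φ) = 133.441906·(0.80430304 + 0.63629469·0.59421933) = 157.781930
y = r_b·(sin φ − φ·cos φ) = 133.441906·(0.59421933 − 0.63629469·0.80430304) = 11.001695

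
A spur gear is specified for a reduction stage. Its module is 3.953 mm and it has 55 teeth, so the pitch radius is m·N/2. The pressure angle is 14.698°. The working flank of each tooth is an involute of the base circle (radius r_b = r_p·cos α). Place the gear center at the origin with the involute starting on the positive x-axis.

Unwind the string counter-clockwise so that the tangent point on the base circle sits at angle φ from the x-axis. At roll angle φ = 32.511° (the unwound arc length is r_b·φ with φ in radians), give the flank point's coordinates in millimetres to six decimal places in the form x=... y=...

pitch radius r_p = m·N/2 = 3.953·55/2 = 108.707500
base radius r_b = r_p·cos α = 108.707500·cos 14.698° = 105.150222
roll angle φ = 32.511° = 0.56742399 rad
x = r_b·(cos φ + φ·sin φ) = 105.150222·(0.84328828 + 0.56742399·0.53746152) = 120.739461
y = r_b·(sin φ − φ·cos φ) = 105.150222·(0.53746152 − 0.56742399·0.84328828) = 6.199606

x=120.739461 y=6.199606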